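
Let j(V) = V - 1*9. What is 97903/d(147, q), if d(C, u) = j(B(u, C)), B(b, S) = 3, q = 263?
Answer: -97903/6 ≈ -16317.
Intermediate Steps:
j(V) = -9 + V (j(V) = V - 9 = -9 + V)
d(C, u) = -6 (d(C, u) = -9 + 3 = -6)
97903/d(147, q) = 97903/(-6) = 97903*(-⅙) = -97903/6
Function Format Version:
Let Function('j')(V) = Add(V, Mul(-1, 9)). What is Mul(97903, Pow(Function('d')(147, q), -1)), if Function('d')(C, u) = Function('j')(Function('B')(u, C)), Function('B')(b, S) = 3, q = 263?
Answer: Rational(-97903, 6) ≈ -16317.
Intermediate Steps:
Function('j')(V) = Add(-9, V) (Function('j')(V) = Add(V, -9) = Add(-9, V))
Function('d')(C, u) = -6 (Function('d')(C, u) = Add(-9, 3) = -6)
Mul(97903, Pow(Function('d')(147, q), -1)) = Mul(97903, Pow(-6, -1)) = Mul(97903, Rational(-1, 6)) = Rational(-97903, 6)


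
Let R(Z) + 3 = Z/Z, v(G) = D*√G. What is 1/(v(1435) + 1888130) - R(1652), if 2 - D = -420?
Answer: 712956058085/356477934636 - 211*√1435/1782389673180 ≈ 2.0000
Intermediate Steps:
D = 422 (D = 2 - 1*(-420) = 2 + 420 = 422)
v(G) = 422*√G
R(Z) = -2 (R(Z) = -3 + Z/Z = -3 + 1 = -2)
1/(v(1435) + 1888130) - R(1652) = 1/(422*√1435 + 1888130) - 1*(-2) = 1/(1888130 + 422*√1435) + 2 = 2 + 1/(1888130 + 422*√1435)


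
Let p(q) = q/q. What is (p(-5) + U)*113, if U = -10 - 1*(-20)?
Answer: 1243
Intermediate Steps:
p(q) = 1
U = 10 (U = -10 + 20 = 10)
(p(-5) + U)*113 = (1 + 10)*113 = 11*113 = 1243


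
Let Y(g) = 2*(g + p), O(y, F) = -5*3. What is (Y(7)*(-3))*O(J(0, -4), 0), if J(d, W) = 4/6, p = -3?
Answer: 360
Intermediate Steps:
J(d, W) = ⅔ (J(d, W) = 4*(⅙) = ⅔)
O(y, F) = -15
Y(g) = -6 + 2*g (Y(g) = 2*(g - 3) = 2*(-3 + g) = -6 + 2*g)
(Y(7)*(-3))*O(J(0, -4), 0) = ((-6 + 2*7)*(-3))*(-15) = ((-6 + 14)*(-3))*(-15) = (8*(-3))*(-15) = -24*(-15) = 360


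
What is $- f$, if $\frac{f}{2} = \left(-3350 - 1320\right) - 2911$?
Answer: $15162$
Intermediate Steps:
$f = -15162$ ($f = 2 \left(\left(-3350 - 1320\right) - 2911\right) = 2 \left(-4670 - 2911\right) = 2 \left(-7581\right) = -15162$)
$- f = \left(-1\right) \left(-15162\right) = 15162$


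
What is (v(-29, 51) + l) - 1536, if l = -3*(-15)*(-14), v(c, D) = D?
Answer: -2115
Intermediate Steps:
l = -630 (l = 45*(-14) = -630)
(v(-29, 51) + l) - 1536 = (51 - 630) - 1536 = -579 - 1536 = -2115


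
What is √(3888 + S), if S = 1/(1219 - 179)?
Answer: √262828865/260 ≈ 62.354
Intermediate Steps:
S = 1/1040 ≈ 0.00096154
√(3888 + S) = √(3888 + 1/1040) = √(4043521/1040) = √262828865/260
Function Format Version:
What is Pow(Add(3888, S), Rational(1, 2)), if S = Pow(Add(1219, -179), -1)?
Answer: Mul(Rational(1, 260), Pow(262828865, Rational(1, 2))) ≈ 62.354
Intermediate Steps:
S = Rational(1, 1040) (S = Pow(1040, -1) = Rational(1, 1040) ≈ 0.00096154)
Pow(Add(3888, S), Rational(1, 2)) = Pow(Add(3888, Rational(1, 1040)), Rational(1, 2)) = Pow(Rational(4043521, 1040), Rational(1, 2)) = Mul(Rational(1, 260), Pow(262828865, Rational(1, 2)))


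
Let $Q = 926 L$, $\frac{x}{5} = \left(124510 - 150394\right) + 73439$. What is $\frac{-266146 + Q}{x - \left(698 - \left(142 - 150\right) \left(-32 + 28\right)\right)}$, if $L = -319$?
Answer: $- \frac{561540}{237109} \approx -2.3683$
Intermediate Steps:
$x = 237775$ ($x = 5 \left(\left(124510 - 150394\right) + 73439\right) = 5 \left(-25884 + 73439\right) = 5 \cdot 47555 = 237775$)
$Q = -295394$ ($Q = 926 \left(-319\right) = -295394$)
$\frac{-266146 + Q}{x - \left(698 - \left(142 - 150\right) \left(-32 + 28\right)\right)} = \frac{-266146 - 295394}{237775 - \left(698 - \left(142 - 150\right) \left(-32 + 28\right)\right)} = - \frac{561540}{237775 - 666} = - \frac{561540}{237109}$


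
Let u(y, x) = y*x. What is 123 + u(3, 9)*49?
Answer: 1446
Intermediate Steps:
u(y, x) = x*y
123 + u(3, 9)*49 = 123 + (9*3)*49 = 123 + 27*49 = 123 + 1323 = 1446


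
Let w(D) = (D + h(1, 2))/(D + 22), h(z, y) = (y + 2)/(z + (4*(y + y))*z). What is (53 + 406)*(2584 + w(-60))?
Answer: 22548780/19 ≈ 1.1868e+6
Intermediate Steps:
h(z, y) = (2 + y)/(z + 8*y*z) (h(z, y) = (2 + y)/(z + (4*(2*y))*z) = (2 + y)/(z + (8*y)*z) = (2 + y)/(z + 8*y*z))
w(D) = (4/17 + D)/(22 + D) (w(D) = (D + (2 + 2)/(1*(1 + 8*2)))/(D + 22) = (D + 1*4/(1 + 16))/(22 + D) = (D + 1*4/17)/(22 + D) = (D + 1*(1/17)*4)/(22 + D) = (D + 4/17)/(22 + D) = (4/17 + D)/(22 + D))
(53 + 406)*(2584 + w(-60)) = (53 + 406)*(2584 + (4/17 - 60)/(22 - 60)) = 459*(2584 - 1016/17/(-38)) = 459*(2584 - 1/38*(-1016/17)) = 459*(2584 + 508/323) = 459*(835140/323) = 22548780/19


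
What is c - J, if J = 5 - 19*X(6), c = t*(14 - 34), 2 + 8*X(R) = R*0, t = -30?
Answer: 2361/4 ≈ 590.25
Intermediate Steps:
X(R) = -1/4 (X(R) = -1/4 + (R*0)/8 = -1/4 + (1/8)*0 = -1/4 + 0 = -1/4)
c = 600 (c = -30*(14 - 34) = -30*(-20) = 600)
J = 39/4 (J = 5 - 19*(-1/4) = 5 + 19/4 = 39/4 ≈ 9.7500)
c - J = 600 - 1*39/4 = 600 - 39/4 = 2361/4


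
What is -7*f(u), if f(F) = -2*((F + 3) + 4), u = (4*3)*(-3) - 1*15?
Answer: -616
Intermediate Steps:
u = -51 (u = 12*(-3) - 15 = -36 - 15 = -51)
f(F) = -14 - 2*F (f(F) = -2*((3 + F) + 4) = -2*(7 + F) = -14 - 2*F)
-7*f(u) = -7*(-14 - 2*(-51)) = -7*(-14 + 102) = -7*88 = -616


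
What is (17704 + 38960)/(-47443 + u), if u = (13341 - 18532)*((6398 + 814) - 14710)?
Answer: 18888/12958225 ≈ 0.0014576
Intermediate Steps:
u = 38922118 (u = -5191*(7212 - 14710) = -5191*(-7498) = 38922118)
(17704 + 38960)/(-47443 + u) = (17704 + 38960)/(-47443 + 38922118) = 56664/38874675 = 56664*(1/38874675) = 18888/12958225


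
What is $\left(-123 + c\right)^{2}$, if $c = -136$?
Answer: $67081$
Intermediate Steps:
$\left(-123 + c\right)^{2} = \left(-123 - 136\right)^{2} = \left(-259\right)^{2} = 67081$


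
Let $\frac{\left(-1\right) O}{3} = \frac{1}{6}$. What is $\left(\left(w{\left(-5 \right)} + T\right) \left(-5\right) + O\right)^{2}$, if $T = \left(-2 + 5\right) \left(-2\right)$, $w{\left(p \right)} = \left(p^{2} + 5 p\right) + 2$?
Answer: $\frac{1521}{4} \approx 380.25$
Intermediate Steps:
$w{\left(p \right)} = 2 + p^{2} + 5 p$
$T = -6$ ($T = 3 \left(-2\right) = -6$)
$O = - \frac{1}{2}$ ($O = - \frac{3}{6} = \left(-3\right) \frac{1}{6} = - \frac{1}{2} \approx -0.5$)
$\left(\left(w{\left(-5 \right)} + T\right) \left(-5\right) + O\right)^{2} = \left(\left(\left(2 + \left(-5\right)^{2} + 5 \left(-5\right)\right) - 6\right) \left(-5\right) - \frac{1}{2}\right)^{2} = \left(\left(\left(2 + 25 - 25\right) - 6\right) \left(-5\right) - \frac{1}{2}\right)^{2} = \left(\left(2 - 6\right) \left(-5\right) - \frac{1}{2}\right)^{2} = \left(\left(-4\right) \left(-5\right) - \frac{1}{2}\right)^{2} = \left(20 - \frac{1}{2}\right)^{2} = \left(\frac{39}{2}\right)^{2} = \frac{1521}{4}$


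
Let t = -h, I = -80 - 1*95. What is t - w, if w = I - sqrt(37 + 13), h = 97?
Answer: 78 + 5*sqrt(2) ≈ 85.071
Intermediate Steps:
I = -175 (I = -80 - 95 = -175)
w = -175 - 5*sqrt(2) (w = -175 - sqrt(37 + 13) = -175 - sqrt(50) = -175 - 5*sqrt(2) ≈ -182.07)
t = -97 (t = -1*97 = -97)
t - w = -97 - (-175 - 5*sqrt(2)) = -97 + (175 + 5*sqrt(2)) = 78 + 5*sqrt(2)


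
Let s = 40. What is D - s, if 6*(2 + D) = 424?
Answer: 86/3 ≈ 28.667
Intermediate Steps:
D = 206/3 (D = -2 + (⅙)*424 = -2 + 212/3 = 206/3 ≈ 68.667)
D - s = 206/3 - 1*40 = 206/3 - 40 = 86/3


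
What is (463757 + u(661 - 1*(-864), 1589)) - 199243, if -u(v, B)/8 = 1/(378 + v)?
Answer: 503370134/1903 ≈ 2.6451e+5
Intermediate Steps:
u(v, B) = -8/(378 + v)
(463757 + u(661 - 1*(-864), 1589)) - 199243 = (463757 - 8/(378 + (661 - 1*(-864)))) - 199243 = (463757 - 8/(378 + (661 + 864))) - 199243 = (463757 - 8/(378 + 1525)) - 199243 = (463757 - 8/1903) - 199243 = 882529563/1903 - 199243 = 503370134/1903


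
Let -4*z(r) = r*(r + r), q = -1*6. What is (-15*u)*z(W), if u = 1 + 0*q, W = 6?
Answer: 270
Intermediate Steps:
q = -6
z(r) = -r²/2 (z(r) = -r*(r + r)/4 = -r*2*r/4 = -r²/2)
u = 1 (u = 1 + 0*(-6) = 1 + 0 = 1)
(-15*u)*z(W) = (-15*1)*(-½*6²) = -(-15)*36/2 = -15*(-18) = 270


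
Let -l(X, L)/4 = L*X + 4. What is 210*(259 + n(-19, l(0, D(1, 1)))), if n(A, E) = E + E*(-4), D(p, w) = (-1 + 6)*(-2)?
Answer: 64470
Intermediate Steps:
D(p, w) = -10 (D(p, w) = 5*(-2) = -10)
l(X, L) = -16 - 4*L*X (l(X, L) = -4*(L*X + 4) = -4*(4 + L*X) = -16 - 4*L*X)
n(A, E) = -3*E (n(A, E) = E - 4*E = -3*E)
210*(259 + n(-19, l(0, D(1, 1)))) = 210*(259 - 3*(-16 - 4*(-10)*0)) = 210*(259 - 3*(-16 + 0)) = 210*(259 - 3*(-16)) = 210*(259 + 48) = 210*307 = 64470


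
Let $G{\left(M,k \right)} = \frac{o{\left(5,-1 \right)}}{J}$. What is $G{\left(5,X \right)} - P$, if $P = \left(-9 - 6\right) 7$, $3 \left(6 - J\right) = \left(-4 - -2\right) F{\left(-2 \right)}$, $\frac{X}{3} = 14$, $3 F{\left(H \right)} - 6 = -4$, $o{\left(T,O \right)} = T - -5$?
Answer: $\frac{3090}{29} \approx 106.55$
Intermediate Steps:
$o{\left(T,O \right)} = 5 + T$ ($o{\left(T,O \right)} = T + 5 = 5 + T$)
$F{\left(H \right)} = \frac{2}{3}$ ($F{\left(H \right)} = 2 + \frac{1}{3} \left(-4\right) = 2 - \frac{4}{3} = \frac{2}{3}$)
$X = 42$ ($X = 3 \cdot 14 = 42$)
$J = \frac{58}{9}$ ($J = 6 - \frac{\left(-4 - -2\right) \frac{2}{3}}{3} = 6 - \frac{\left(-4 + 2\right) \frac{2}{3}}{3} = 6 - \frac{\left(-2\right) \frac{2}{3}}{3} = 6 - - \frac{4}{9} = 6 + \frac{4}{9} = \frac{58}{9} \approx 6.4444$)
$G{\left(M,k \right)} = \frac{45}{29}$ ($G{\left(M,k \right)} = \frac{5 + 5}{\frac{58}{9}} = 10 \cdot \frac{9}{58} = \frac{45}{29}$)
$P = -105$ ($P = \left(-15\right) 7 = -105$)
$G{\left(5,X \right)} - P = \frac{45}{29} - -105 = \frac{45}{29} + 105 = \frac{3090}{29}$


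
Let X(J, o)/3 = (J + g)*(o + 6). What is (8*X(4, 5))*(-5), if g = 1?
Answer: -6600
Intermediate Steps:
X(J, o) = 3*(1 + J)*(6 + o) (X(J, o) = 3*((J + 1)*(o + 6)) = 3*((1 + J)*(6 + o)) = 3*(1 + J)*(6 + o))
(8*X(4, 5))*(-5) = (8*(18 + 3*5 + 18*4 + 3*4*5))*(-5) = (8*(18 + 15 + 72 + 60))*(-5) = (8*165)*(-5) = 1320*(-5) = -6600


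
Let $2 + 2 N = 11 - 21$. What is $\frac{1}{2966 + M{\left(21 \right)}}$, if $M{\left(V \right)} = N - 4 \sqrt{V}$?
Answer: $\frac{185}{547579} + \frac{\sqrt{21}}{2190316} \approx 0.00033994$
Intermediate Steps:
$N = -6$ ($N = -1 + \frac{11 - 21}{2} = -1 + \frac{1}{2} \left(-10\right) = -1 - 5 = -6$)
$M{\left(V \right)} = -6 - 4 \sqrt{V}$
$\frac{1}{2966 + M{\left(21 \right)}} = \frac{1}{2966 - \left(6 + 4 \sqrt{21}\right)} = \frac{1}{2960 - 4 \sqrt{21}}$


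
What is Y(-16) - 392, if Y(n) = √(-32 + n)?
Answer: -392 + 4*I*√3 ≈ -392.0 + 6.9282*I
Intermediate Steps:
Y(-16) - 392 = √(-32 - 16) - 392 = √(-48) - 392 = 4*I*√3 - 392 = -392 + 4*I*√3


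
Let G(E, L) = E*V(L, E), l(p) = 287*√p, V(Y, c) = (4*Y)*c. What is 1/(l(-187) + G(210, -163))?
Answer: -586800/16872378074347 - 41*I*√187/118106646520429 ≈ -3.4779e-8 - 4.7471e-12*I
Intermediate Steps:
V(Y, c) = 4*Y*c
G(E, L) = 4*L*E² (G(E, L) = E*(4*L*E) = E*(4*E*L) = 4*L*E²)
1/(l(-187) + G(210, -163)) = 1/(287*√(-187) + 4*(-163)*210²) = 1/(287*(I*√187) + 4*(-163)*44100) = 1/(287*I*√187 - 28753200) = 1/(-28753200 + 287*I*√187)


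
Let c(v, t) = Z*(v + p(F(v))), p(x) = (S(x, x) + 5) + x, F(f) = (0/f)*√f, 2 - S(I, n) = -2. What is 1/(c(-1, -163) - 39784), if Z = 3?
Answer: -1/39760 ≈ -2.5151e-5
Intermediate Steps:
S(I, n) = 4 (S(I, n) = 2 - 1*(-2) = 2 + 2 = 4)
F(f) = 0 (F(f) = 0*√f = 0)
p(x) = 9 + x (p(x) = (4 + 5) + x = 9 + x)
c(v, t) = 27 + 3*v (c(v, t) = 3*(v + (9 + 0)) = 3*(v + 9) = 3*(9 + v) = 27 + 3*v)
1/(c(-1, -163) - 39784) = 1/((27 + 3*(-1)) - 39784) = 1/((27 - 3) - 39784) = 1/(24 - 39784) = 1/(-39760) = -1/39760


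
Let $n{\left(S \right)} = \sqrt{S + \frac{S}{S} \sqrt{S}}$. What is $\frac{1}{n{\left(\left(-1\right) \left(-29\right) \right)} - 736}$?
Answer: $- \frac{1}{736 - \sqrt{29 + \sqrt{29}}} \approx -0.0013696$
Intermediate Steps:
$n{\left(S \right)} = \sqrt{S + \sqrt{S}}$ ($n{\left(S \right)} = \sqrt{S + 1 \sqrt{S}} = \sqrt{S + \sqrt{S}}$)
$\frac{1}{n{\left(\left(-1\right) \left(-29\right) \right)} - 736} = \frac{1}{\sqrt{\left(-1\right) \left(-29\right) + \sqrt{\left(-1\right) \left(-29\right)}} - 736} = \frac{1}{\sqrt{29 + \sqrt{29}} - 736} = \frac{1}{-736 + \sqrt{29 + \sqrt{29}}}$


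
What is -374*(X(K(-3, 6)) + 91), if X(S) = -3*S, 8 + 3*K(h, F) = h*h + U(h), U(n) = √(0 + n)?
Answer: -33660 + 374*I*√3 ≈ -33660.0 + 647.79*I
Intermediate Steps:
U(n) = √n
K(h, F) = -8/3 + √h/3 + h²/3 (K(h, F) = -8/3 + (h*h + √h)/3 = -8/3 + (h² + √h)/3 = -8/3 + (√h + h²)/3 = -8/3 + (√h/3 + h²/3) = -8/3 + √h/3 + h²/3)
-374*(X(K(-3, 6)) + 91) = -374*(-3*(-8/3 + √(-3)/3 + (⅓)*(-3)²) + 91) = -374*(-3*(-8/3 + (I*√3)/3 + (⅓)*9) + 91) = -374*(-3*(-8/3 + I*√3/3 + 3) + 91) = -374*(-3*(⅓ + I*√3/3) + 91) = -374*((-1 - I*√3) + 91) = -374*(90 - I*√3) = -33660 + 374*I*√3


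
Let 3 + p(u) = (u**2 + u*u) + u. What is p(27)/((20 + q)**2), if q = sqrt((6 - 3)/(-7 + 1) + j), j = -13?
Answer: 5928/(40 + 3*I*sqrt(6))**2 ≈ 3.35 - 1.2739*I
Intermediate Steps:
p(u) = -3 + u + 2*u**2 (p(u) = -3 + ((u**2 + u*u) + u) = -3 + ((u**2 + u**2) + u) = -3 + (2*u**2 + u) = -3 + (u + 2*u**2) = -3 + u + 2*u**2)
q = 3*I*sqrt(6)/2 (q = sqrt((6 - 3)/(-7 + 1) - 13) = sqrt(3/(-6) - 13) = sqrt(3*(-1/6) - 13) = sqrt(-1/2 - 13) = sqrt(-27/2) = 3*I*sqrt(6)/2 ≈ 3.6742*I)
p(27)/((20 + q)**2) = (-3 + 27 + 2*27**2)/((20 + 3*I*sqrt(6)/2)**2) = (-3 + 27 + 2*729)/(20 + 3*I*sqrt(6)/2)**2 = (-3 + 27 + 1458)/(20 + 3*I*sqrt(6)/2)**2 = 1482/(20 + 3*I*sqrt(6)/2)**2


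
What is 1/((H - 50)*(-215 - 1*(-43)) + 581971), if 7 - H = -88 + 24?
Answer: 1/578359 ≈ 1.7290e-6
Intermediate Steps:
H = 71 (H = 7 - (-88 + 24) = 7 - 1*(-64) = 7 + 64 = 71)
1/((H - 50)*(-215 - 1*(-43)) + 581971) = 1/((71 - 50)*(-215 - 1*(-43)) + 581971) = 1/(21*(-215 + 43) + 581971) = 1/(21*(-172) + 581971) = 1/(-3612 + 581971) = 1/578359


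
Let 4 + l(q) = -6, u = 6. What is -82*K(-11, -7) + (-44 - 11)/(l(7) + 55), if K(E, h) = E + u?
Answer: 3679/9 ≈ 408.78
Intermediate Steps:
l(q) = -10 (l(q) = -4 - 6 = -10)
K(E, h) = 6 + E (K(E, h) = E + 6 = 6 + E)
-82*K(-11, -7) + (-44 - 11)/(l(7) + 55) = -82*(6 - 11) + (-44 - 11)/(-10 + 55) = -82*(-5) - 55/45 = 410 - 55*1/45 = 410 - 11/9 = 3679/9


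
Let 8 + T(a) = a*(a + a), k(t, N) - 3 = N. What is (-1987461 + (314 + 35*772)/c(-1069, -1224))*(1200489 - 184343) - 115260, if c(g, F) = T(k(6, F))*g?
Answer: -3218567486682211537580/1593704753 ≈ -2.0196e+12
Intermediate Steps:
k(t, N) = 3 + N
T(a) = -8 + 2*a² (T(a) = -8 + a*(a + a) = -8 + a*(2*a) = -8 + 2*a²)
c(g, F) = g*(-8 + 2*(3 + F)²) (c(g, F) = (-8 + 2*(3 + F)²)*g = g*(-8 + 2*(3 + F)²))
(-1987461 + (314 + 35*772)/c(-1069, -1224))*(1200489 - 184343) - 115260 = (-1987461 + (314 + 35*772)/((2*(-1069)*(-4 + (3 - 1224)²))))*(1200489 - 184343) - 115260 = (-1987461 + (314 + 27020)/((2*(-1069)*(-4 + (-1221)²))))*1016146 - 115260 = (-1987461 + 27334/((2*(-1069)*(-4 + 1490841))))*1016146 - 115260 = (-1987461 + 27334/((2*(-1069)*1490837)))*1016146 - 115260 = (-1987461 + 27334/(-3187409506))*1016146 - 115260 = (-1987461 + 27334*(-1/3187409506))*1016146 - 115260 = (-1987461 - 13667/1593704753)*1016146 - 115260 = -3167426042115800/1593704753*1016146 - 115260 = -3218567302991801706800/1593704753 - 115260 = -3218567486682211537580/1593704753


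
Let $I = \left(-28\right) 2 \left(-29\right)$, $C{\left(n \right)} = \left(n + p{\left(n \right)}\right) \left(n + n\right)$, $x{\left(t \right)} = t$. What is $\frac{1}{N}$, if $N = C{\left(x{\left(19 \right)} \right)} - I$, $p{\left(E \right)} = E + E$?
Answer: $\frac{1}{542} \approx 0.001845$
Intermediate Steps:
$p{\left(E \right)} = 2 E$
$C{\left(n \right)} = 6 n^{2}$ ($C{\left(n \right)} = \left(n + 2 n\right) \left(n + n\right) = 3 n 2 n = 6 n^{2}$)
$I = 1624$ ($I = \left(-56\right) \left(-29\right) = 1624$)
$N = 542$ ($N = 6 \cdot 19^{2} - 1624 = 6 \cdot 361 - 1624 = 2166 - 1624 = 542$)
$\frac{1}{N} = \frac{1}{542}$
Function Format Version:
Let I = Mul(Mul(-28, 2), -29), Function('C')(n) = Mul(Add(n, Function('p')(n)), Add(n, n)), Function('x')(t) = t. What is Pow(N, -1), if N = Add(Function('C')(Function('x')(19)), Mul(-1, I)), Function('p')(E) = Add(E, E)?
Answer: Rational(1, 542) ≈ 0.0018450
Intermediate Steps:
Function('p')(E) = Mul(2, E)
Function('C')(n) = Mul(6, Pow(n, 2)) (Function('C')(n) = Mul(Add(n, Mul(2, n)), Add(n, n)) = Mul(Mul(3, n), Mul(2, n)) = Mul(6, Pow(n, 2)))
I = 1624 (I = Mul(-56, -29) = 1624)
N = 542 (N = Add(Mul(6, Pow(19, 2)), Mul(-1, 1624)) = Add(Mul(6, 361), -1624) = Add(2166, -1624) = 542)
Pow(N, -1) = Pow(542, -1) = Rational(1, 542)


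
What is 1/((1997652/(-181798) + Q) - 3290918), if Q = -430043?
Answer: -90899/338232632765 ≈ -2.6875e-7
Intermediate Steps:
1/((1997652/(-181798) + Q) - 3290918) = 1/((1997652/(-181798) - 430043) - 3290918) = 1/((1997652*(-1/181798) - 430043) - 3290918) = 1/((-998826/90899 - 430043) - 3290918) = 1/(-39091477483/90899 - 3290918) = 1/(-338232632765/90899) = -90899/338232632765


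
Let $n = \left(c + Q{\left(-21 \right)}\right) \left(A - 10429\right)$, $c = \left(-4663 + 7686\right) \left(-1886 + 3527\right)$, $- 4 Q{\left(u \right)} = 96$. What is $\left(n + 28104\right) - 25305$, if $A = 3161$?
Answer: $-36054502893$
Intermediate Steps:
$Q{\left(u \right)} = -24$ ($Q{\left(u \right)} = \left(- \frac{1}{4}\right) 96 = -24$)
$c = 4960743$ ($c = 3023 \cdot 1641 = 4960743$)
$n = -36054505692$ ($n = \left(4960743 - 24\right) \left(3161 - 10429\right) = 4960719 \left(-7268\right) = -36054505692$)
$\left(n + 28104\right) - 25305 = \left(-36054505692 + 28104\right) - 25305 = -36054477588 - 25305 = -36054502893$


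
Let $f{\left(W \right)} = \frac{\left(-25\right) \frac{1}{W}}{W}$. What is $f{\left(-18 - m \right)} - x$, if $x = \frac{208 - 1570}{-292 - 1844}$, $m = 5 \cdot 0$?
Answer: $- \frac{5153}{7209} \approx -0.7148$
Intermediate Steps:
$m = 0$
$x = \frac{227}{356}$ ($x = - \frac{1362}{-2136} = \left(-1362\right) \left(- \frac{1}{2136}\right) = \frac{227}{356} \approx 0.63764$)
$f{\left(W \right)} = - \frac{25}{W^{2}}$
$f{\left(-18 - m \right)} - x = - \frac{25}{\left(-18 - 0\right)^{2}} - \frac{227}{356} = - \frac{25}{\left(-18 + 0\right)^{2}} - \frac{227}{356} = - \frac{25}{324} - \frac{227}{356} = - \frac{5153}{7209}$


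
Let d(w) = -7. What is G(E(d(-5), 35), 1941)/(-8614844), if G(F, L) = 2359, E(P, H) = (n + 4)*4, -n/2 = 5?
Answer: -337/1230692 ≈ -0.00027383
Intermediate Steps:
n = -10 (n = -2*5 = -10)
E(P, H) = -24 (E(P, H) = (-10 + 4)*4 = -6*4 = -24)
G(E(d(-5), 35), 1941)/(-8614844) = 2359/(-8614844) = 2359*(-1/8614844) = -337/1230692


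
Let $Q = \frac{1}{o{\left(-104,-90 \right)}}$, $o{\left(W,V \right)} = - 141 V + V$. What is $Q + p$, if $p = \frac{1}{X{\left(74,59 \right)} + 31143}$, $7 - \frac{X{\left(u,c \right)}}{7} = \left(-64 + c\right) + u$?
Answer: $\frac{6187}{55276200} \approx 0.00011193$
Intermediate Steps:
$X{\left(u,c \right)} = 497 - 7 c - 7 u$ ($X{\left(u,c \right)} = 49 - 7 \left(\left(-64 + c\right) + u\right) = 49 - 7 \left(-64 + c + u\right) = 49 - \left(-448 + 7 c + 7 u\right) = 497 - 7 c - 7 u$)
$o{\left(W,V \right)} = - 140 V$
$Q = \frac{1}{12600}$ ($Q = \frac{1}{\left(-140\right) \left(-90\right)} = \frac{1}{12600} \approx 7.9365 \cdot 10^{-5}$)
$p = \frac{1}{30709}$ ($p = \frac{1}{\left(497 - 413 - 518\right) + 31143} = \frac{1}{-434 + 31143} = \frac{1}{30709} \approx 3.2564 \cdot 10^{-5}$)
$Q + p = \frac{1}{12600} + \frac{1}{30709} = \frac{6187}{55276200}$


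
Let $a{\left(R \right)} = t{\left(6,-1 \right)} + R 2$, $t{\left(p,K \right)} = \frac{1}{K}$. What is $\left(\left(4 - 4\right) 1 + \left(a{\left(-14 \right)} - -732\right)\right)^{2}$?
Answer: $494209$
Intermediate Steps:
$a{\left(R \right)} = -1 + 2 R$ ($a{\left(R \right)} = \frac{1}{-1} + R 2 = -1 + 2 R$)
$\left(\left(4 - 4\right) 1 + \left(a{\left(-14 \right)} - -732\right)\right)^{2} = \left(\left(4 - 4\right) 1 + \left(\left(-1 + 2 \left(-14\right)\right) - -732\right)\right)^{2} = \left(0 \cdot 1 + \left(\left(-1 - 28\right) + 732\right)\right)^{2} = \left(0 + \left(-29 + 732\right)\right)^{2} = \left(0 + 703\right)^{2} = 703^{2} = 494209$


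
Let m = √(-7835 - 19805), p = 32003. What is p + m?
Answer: 32003 + 2*I*√6910 ≈ 32003.0 + 166.25*I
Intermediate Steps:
m = 2*I*√6910 (m = √(-27640) = 2*I*√6910 ≈ 166.25*I)
p + m = 32003 + 2*I*√6910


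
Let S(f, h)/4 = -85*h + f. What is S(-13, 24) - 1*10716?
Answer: -18928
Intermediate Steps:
S(f, h) = -340*h + 4*f (S(f, h) = 4*(-85*h + f) = 4*(f - 85*h) = -340*h + 4*f)
S(-13, 24) - 1*10716 = (-340*24 + 4*(-13)) - 1*10716 = (-8160 - 52) - 10716 = -8212 - 10716 = -18928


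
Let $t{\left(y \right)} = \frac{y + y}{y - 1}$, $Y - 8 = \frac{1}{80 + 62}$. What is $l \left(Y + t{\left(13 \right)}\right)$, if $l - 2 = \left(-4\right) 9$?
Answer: $- \frac{73678}{213} \approx -345.91$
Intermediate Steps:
$Y = \frac{1137}{142}$ ($Y = 8 + \frac{1}{80 + 62} = 8 + \frac{1}{142} = \frac{1137}{142} \approx 8.007$)
$l = -34$ ($l = 2 - 36 = -34$)
$t{\left(y \right)} = \frac{2 y}{-1 + y}$
$l \left(Y + t{\left(13 \right)}\right) = - 34 \left(\frac{1137}{142} + 2 \cdot 13 \frac{1}{-1 + 13}\right) = - 34 \left(\frac{1137}{142} + 2 \cdot 13 \cdot \frac{1}{12}\right) = - 34 \left(\frac{1137}{142} + \frac{13}{6}\right) = \left(-34\right) \frac{2167}{213} = - \frac{73678}{213}$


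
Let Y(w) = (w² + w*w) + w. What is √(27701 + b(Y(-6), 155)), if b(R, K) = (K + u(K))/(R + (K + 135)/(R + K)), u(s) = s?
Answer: √1532780591334/7438 ≈ 166.45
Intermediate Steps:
Y(w) = w + 2*w² (Y(w) = (w² + w²) + w = 2*w² + w = w + 2*w²)
b(R, K) = 2*K/(R + (135 + K)/(K + R)) (b(R, K) = (K + K)/(R + (K + 135)/(R + K)) = (2*K)/(R + (135 + K)/(K + R)) = 2*K/(R + (135 + K)/(K + R)))
√(27701 + b(Y(-6), 155)) = √(27701 + 2*155*(155 - 6*(1 + 2*(-6)))/(135 + 155 + (-6*(1 + 2*(-6)))² + 155*(-6*(1 + 2*(-6))))) = √(27701 + 2*155*(155 - 6*(1 - 12))/(135 + 155 + (-6*(1 - 12))² + 155*(-6*(1 - 12)))) = √(27701 + 2*155*(155 - 6*(-11))/(135 + 155 + (-6*(-11))² + 155*(-6*(-11)))) = √(27701 + 2*155*(155 + 66)/(135 + 155 + 66² + 155*66)) = √(27701 + 2*155*221/(135 + 155 + 4356 + 10230)) = √(27701 + 2*155*221/14876) = √(27701 + 2*155*(1/14876)*221) = √(27701 + 34255/7438) = √(206074293/7438) = √1532780591334/7438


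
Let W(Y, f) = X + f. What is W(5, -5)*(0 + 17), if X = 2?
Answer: -51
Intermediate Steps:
W(Y, f) = 2 + f
W(5, -5)*(0 + 17) = (2 - 5)*(0 + 17) = -3*17 = -51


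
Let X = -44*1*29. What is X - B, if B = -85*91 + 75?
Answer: 6384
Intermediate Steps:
B = -7660 (B = -7735 + 75 = -7660)
X = -1276 (X = -44*29 = -1276)
X - B = -1276 - 1*(-7660) = -1276 + 7660 = 6384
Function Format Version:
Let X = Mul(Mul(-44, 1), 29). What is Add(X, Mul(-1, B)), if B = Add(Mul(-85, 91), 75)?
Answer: 6384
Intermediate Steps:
B = -7660 (B = Add(-7735, 75) = -7660)
X = -1276 (X = Mul(-44, 29) = -1276)
Add(X, Mul(-1, B)) = Add(-1276, Mul(-1, -7660)) = Add(-1276, 7660) = 6384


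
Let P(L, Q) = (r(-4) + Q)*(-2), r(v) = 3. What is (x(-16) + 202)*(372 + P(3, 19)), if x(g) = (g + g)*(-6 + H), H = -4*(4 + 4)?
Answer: 465104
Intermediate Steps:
H = -32 (H = -4*8 = -32)
x(g) = -76*g (x(g) = (g + g)*(-6 - 32) = (2*g)*(-38) = -76*g)
P(L, Q) = -6 - 2*Q (P(L, Q) = (3 + Q)*(-2) = -6 - 2*Q)
(x(-16) + 202)*(372 + P(3, 19)) = (-76*(-16) + 202)*(372 + (-6 - 2*19)) = (1216 + 202)*(372 + (-6 - 38)) = 1418*(372 - 44) = 1418*328 = 465104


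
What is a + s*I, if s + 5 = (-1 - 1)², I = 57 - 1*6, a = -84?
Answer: -135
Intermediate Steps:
I = 51 (I = 57 - 6 = 51)
s = -1 (s = -5 + (-1 - 1)² = -5 + (-2)² = -5 + 4 = -1)
a + s*I = -84 - 1*51 = -84 - 51 = -135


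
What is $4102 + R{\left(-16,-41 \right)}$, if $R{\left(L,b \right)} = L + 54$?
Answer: $4140$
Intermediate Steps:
$R{\left(L,b \right)} = 54 + L$
$4102 + R{\left(-16,-41 \right)} = 4102 + \left(54 - 16\right) = 4102 + 38 = 4140$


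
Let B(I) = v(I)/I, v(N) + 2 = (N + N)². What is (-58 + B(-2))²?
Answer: 4225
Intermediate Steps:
v(N) = -2 + 4*N² (v(N) = -2 + (N + N)² = -2 + (2*N)² = -2 + 4*N²)
B(I) = (-2 + 4*I²)/I
(-58 + B(-2))² = (-58 + (-2/(-2) + 4*(-2)))² = (-58 + (-2*(-½) - 8))² = (-58 + (1 - 8))² = (-58 - 7)² = (-65)² = 4225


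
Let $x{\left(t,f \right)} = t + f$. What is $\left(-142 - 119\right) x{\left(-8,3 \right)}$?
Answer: $1305$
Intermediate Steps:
$x{\left(t,f \right)} = f + t$
$\left(-142 - 119\right) x{\left(-8,3 \right)} = \left(-142 - 119\right) \left(3 - 8\right) = \left(-261\right) \left(-5\right) = 1305$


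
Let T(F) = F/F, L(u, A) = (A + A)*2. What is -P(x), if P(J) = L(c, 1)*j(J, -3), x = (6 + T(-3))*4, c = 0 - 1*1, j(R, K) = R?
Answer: -112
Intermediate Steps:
c = -1 (c = 0 - 1 = -1)
L(u, A) = 4*A (L(u, A) = (2*A)*2 = 4*A)
T(F) = 1
x = 28 (x = (6 + 1)*4 = 7*4 = 28)
P(J) = 4*J (P(J) = (4*1)*J = 4*J)
-P(x) = -4*28 = -1*112 = -112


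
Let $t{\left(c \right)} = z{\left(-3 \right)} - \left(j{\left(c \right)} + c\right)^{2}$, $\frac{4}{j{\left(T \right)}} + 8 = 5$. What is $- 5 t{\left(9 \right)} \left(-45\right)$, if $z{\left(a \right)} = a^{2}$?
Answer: $-11200$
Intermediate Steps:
$j{\left(T \right)} = - \frac{4}{3}$ ($j{\left(T \right)} = \frac{4}{-8 + 5} = \frac{4}{-3} = 4 \left(- \frac{1}{3}\right) = - \frac{4}{3}$)
$t{\left(c \right)} = 9 - \left(- \frac{4}{3} + c\right)^{2}$ ($t{\left(c \right)} = \left(-3\right)^{2} - \left(- \frac{4}{3} + c\right)^{2} = 9 - \left(- \frac{4}{3} + c\right)^{2}$)
$- 5 t{\left(9 \right)} \left(-45\right) = - 5 \left(9 - \frac{\left(-4 + 3 \cdot 9\right)^{2}}{9}\right) \left(-45\right) = - 5 \left(9 - \frac{\left(-4 + 27\right)^{2}}{9}\right) \left(-45\right) = - 5 \left(9 - \frac{23^{2}}{9}\right) \left(-45\right) = - 5 \left(9 - \frac{529}{9}\right) \left(-45\right) = \left(-5\right) \left(- \frac{448}{9}\right) \left(-45\right) = \frac{2240}{9} \left(-45\right) = -11200$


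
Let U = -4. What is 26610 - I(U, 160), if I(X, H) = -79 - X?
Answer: 26685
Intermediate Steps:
26610 - I(U, 160) = 26610 - (-79 - 1*(-4)) = 26610 - (-79 + 4) = 26610 - 1*(-75) = 26610 + 75 = 26685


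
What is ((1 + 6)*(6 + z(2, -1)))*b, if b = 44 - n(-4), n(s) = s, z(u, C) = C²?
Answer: 2352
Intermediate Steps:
b = 48 (b = 44 - 1*(-4) = 44 + 4 = 48)
((1 + 6)*(6 + z(2, -1)))*b = ((1 + 6)*(6 + (-1)²))*48 = (7*(6 + 1))*48 = (7*7)*48 = 49*48 = 2352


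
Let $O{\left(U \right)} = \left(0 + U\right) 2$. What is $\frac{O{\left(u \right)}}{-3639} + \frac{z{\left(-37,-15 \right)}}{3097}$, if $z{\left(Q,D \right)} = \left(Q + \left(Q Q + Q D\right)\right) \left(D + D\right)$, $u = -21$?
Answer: $- \frac{68624572}{3756661} \approx -18.267$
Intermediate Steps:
$O{\left(U \right)} = 2 U$ ($O{\left(U \right)} = U 2 = 2 U$)
$z{\left(Q,D \right)} = 2 D \left(Q + Q^{2} + D Q\right)$ ($z{\left(Q,D \right)} = \left(Q + \left(Q^{2} + D Q\right)\right) 2 D = \left(Q + Q^{2} + D Q\right) 2 D = 2 D \left(Q + Q^{2} + D Q\right)$)
$\frac{O{\left(u \right)}}{-3639} + \frac{z{\left(-37,-15 \right)}}{3097} = \frac{2 \left(-21\right)}{-3639} + \frac{2 \left(-15\right) \left(-37\right) \left(1 - 15 - 37\right)}{3097} = \left(-42\right) \left(- \frac{1}{3639}\right) + 2 \left(-15\right) \left(-37\right) \left(-51\right) \frac{1}{3097} = \frac{14}{1213} - \frac{56610}{3097} = - \frac{68624572}{3756661}$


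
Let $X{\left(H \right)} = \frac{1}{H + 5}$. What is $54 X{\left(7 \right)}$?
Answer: $\frac{9}{2} \approx 4.5$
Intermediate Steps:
$X{\left(H \right)} = \frac{1}{5 + H}$
$54 X{\left(7 \right)} = \frac{54}{5 + 7} = \frac{54}{12} = 54 \cdot \frac{1}{12} = \frac{9}{2}$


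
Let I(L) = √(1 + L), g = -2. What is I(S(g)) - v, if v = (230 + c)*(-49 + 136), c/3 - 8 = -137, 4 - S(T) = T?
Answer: 13659 + √7 ≈ 13662.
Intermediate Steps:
S(T) = 4 - T
c = -387 (c = 24 + 3*(-137) = 24 - 411 = -387)
v = -13659 (v = (230 - 387)*(-49 + 136) = -157*87 = -13659)
I(S(g)) - v = √(1 + (4 - 1*(-2))) - 1*(-13659) = √(1 + (4 + 2)) + 13659 = √(1 + 6) + 13659 = √7 + 13659 = 13659 + √7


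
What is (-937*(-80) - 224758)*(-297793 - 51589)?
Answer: 52336724836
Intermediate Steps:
(-937*(-80) - 224758)*(-297793 - 51589) = (74960 - 224758)*(-349382) = -149798*(-349382) = 52336724836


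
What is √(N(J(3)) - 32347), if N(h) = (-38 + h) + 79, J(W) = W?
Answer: I*√32303 ≈ 179.73*I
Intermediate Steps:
N(h) = 41 + h
√(N(J(3)) - 32347) = √((41 + 3) - 32347) = √(44 - 32347) = √(-32303) = I*√32303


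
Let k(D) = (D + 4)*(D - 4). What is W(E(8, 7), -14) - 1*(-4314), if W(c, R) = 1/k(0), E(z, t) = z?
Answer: 69023/16 ≈ 4313.9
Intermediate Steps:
k(D) = (-4 + D)*(4 + D) (k(D) = (4 + D)*(-4 + D) = (-4 + D)*(4 + D))
W(c, R) = -1/16 (W(c, R) = 1/(-16 + 0**2) = 1/(-16 + 0) = 1/(-16) = -1/16)
W(E(8, 7), -14) - 1*(-4314) = -1/16 - 1*(-4314) = -1/16 + 4314 = 69023/16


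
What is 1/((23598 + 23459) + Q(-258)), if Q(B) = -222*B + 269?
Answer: 1/104602 ≈ 9.5600e-6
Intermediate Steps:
Q(B) = 269 - 222*B
1/((23598 + 23459) + Q(-258)) = 1/((23598 + 23459) + (269 - 222*(-258))) = 1/(47057 + (269 + 57276)) = 1/(47057 + 57545) = 1/104602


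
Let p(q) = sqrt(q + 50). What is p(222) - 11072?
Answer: -11072 + 4*sqrt(17) ≈ -11056.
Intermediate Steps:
p(q) = sqrt(50 + q)
p(222) - 11072 = sqrt(50 + 222) - 11072 = sqrt(272) - 11072 = 4*sqrt(17) - 11072 = -11072 + 4*sqrt(17)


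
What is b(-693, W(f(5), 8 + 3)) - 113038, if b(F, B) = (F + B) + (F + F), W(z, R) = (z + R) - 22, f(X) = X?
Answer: -115123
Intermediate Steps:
W(z, R) = -22 + R + z (W(z, R) = (R + z) - 22 = -22 + R + z)
b(F, B) = B + 3*F (b(F, B) = (B + F) + 2*F = B + 3*F)
b(-693, W(f(5), 8 + 3)) - 113038 = ((-22 + (8 + 3) + 5) + 3*(-693)) - 113038 = ((-22 + 11 + 5) - 2079) - 113038 = (-6 - 2079) - 113038 = -2085 - 113038 = -115123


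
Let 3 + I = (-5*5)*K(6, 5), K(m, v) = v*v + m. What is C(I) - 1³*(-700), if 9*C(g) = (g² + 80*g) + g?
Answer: 548566/9 ≈ 60952.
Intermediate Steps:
K(m, v) = m + v² (K(m, v) = v² + m = m + v²)
I = -778 (I = -3 + (-5*5)*(6 + 5²) = -3 - 25*(6 + 25) = -3 - 25*31 = -3 - 775 = -778)
C(g) = 9*g + g²/9 (C(g) = ((g² + 80*g) + g)/9 = (g² + 81*g)/9 = 9*g + g²/9)
C(I) - 1³*(-700) = (⅑)*(-778)*(81 - 778) - 1³*(-700) = (⅑)*(-778)*(-697) - (-700) = 542266/9 - 1*(-700) = 542266/9 + 700 = 548566/9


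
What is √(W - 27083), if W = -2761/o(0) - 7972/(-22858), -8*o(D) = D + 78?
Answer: I*√5324415182390733/445731 ≈ 163.71*I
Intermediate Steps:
o(D) = -39/4 - D/8 (o(D) = -(D + 78)/8 = -(78 + D)/8 = -39/4 - D/8)
W = 126377330/445731 (W = -2761/(-39/4 - ⅛*0) - 7972/(-22858) = -2761/(-39/4 + 0) - 7972*(-1/22858) = -2761/(-39/4) + 3986/11429 = -2761*(-4/39) + 3986/11429 = 11044/39 + 3986/11429 = 126377330/445731 ≈ 283.53)
√(W - 27083) = √(126377330/445731 - 27083) = √(-11945355343/445731) = I*√5324415182390733/445731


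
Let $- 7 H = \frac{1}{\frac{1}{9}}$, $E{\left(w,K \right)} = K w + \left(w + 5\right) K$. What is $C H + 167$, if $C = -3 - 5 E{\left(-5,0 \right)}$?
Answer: $\frac{1196}{7} \approx 170.86$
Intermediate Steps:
$E{\left(w,K \right)} = K w + K \left(5 + w\right)$ ($E{\left(w,K \right)} = K w + \left(5 + w\right) K = K w + K \left(5 + w\right)$)
$C = -3$ ($C = -3 - 5 \cdot 0 \left(5 + 2 \left(-5\right)\right) = -3 - 5 \cdot 0 \left(5 - 10\right) = -3 - 5 \cdot 0 \left(-5\right) = -3 - 0 = -3 + 0 = -3$)
$H = - \frac{9}{7}$ ($H = - \frac{1}{7 \cdot \frac{1}{9}} = - \frac{\frac{1}{\frac{1}{9}}}{7} = \left(- \frac{1}{7}\right) 9 = - \frac{9}{7} \approx -1.2857$)
$C H + 167 = \left(-3\right) \left(- \frac{9}{7}\right) + 167 = \frac{27}{7} + 167 = \frac{1196}{7}$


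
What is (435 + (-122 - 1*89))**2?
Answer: 50176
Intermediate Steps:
(435 + (-122 - 1*89))**2 = (435 + (-122 - 89))**2 = (435 - 211)**2 = 224**2 = 50176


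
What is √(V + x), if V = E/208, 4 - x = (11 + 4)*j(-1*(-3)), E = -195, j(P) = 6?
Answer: I*√1391/4 ≈ 9.324*I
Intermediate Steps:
x = -86 (x = 4 - (11 + 4)*6 = 4 - 15*6 = 4 - 1*90 = 4 - 90 = -86)
V = -15/16 (V = -195/208 = -195*1/208 = -15/16 ≈ -0.93750)
√(V + x) = √(-15/16 - 86) = √(-1391/16) = I*√1391/4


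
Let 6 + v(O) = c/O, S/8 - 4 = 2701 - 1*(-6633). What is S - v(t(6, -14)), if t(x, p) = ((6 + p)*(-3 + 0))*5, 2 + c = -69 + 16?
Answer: 1793051/24 ≈ 74711.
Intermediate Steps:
c = -55 (c = -2 + (-69 + 16) = -2 - 53 = -55)
S = 74704 (S = 32 + 8*(2701 - 1*(-6633)) = 32 + 8*(2701 + 6633) = 32 + 8*9334 = 32 + 74672 = 74704)
t(x, p) = -90 - 15*p (t(x, p) = ((6 + p)*(-3))*5 = (-18 - 3*p)*5 = -90 - 15*p)
v(O) = -6 - 55/O
S - v(t(6, -14)) = 74704 - (-6 - 55/(-90 - 15*(-14))) = 74704 - (-6 - 55/(-90 + 210)) = 74704 - (-6 - 55/120) = 74704 - (-6 - 55*1/120) = 74704 - (-6 - 11/24) = 74704 - 1*(-155/24) = 74704 + 155/24 = 1793051/24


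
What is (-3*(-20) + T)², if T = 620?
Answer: 462400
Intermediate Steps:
(-3*(-20) + T)² = (-3*(-20) + 620)² = (60 + 620)² = 680² = 462400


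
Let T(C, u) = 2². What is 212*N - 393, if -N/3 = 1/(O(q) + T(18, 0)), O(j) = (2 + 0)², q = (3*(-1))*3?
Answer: -945/2 ≈ -472.50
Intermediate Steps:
T(C, u) = 4
q = -9 (q = -3*3 = -9)
O(j) = 4 (O(j) = 2² = 4)
N = -3/8 (N = -3/(4 + 4) = -3/8 ≈ -0.37500)
212*N - 393 = 212*(-3/8) - 393 = -159/2 - 393 = -945/2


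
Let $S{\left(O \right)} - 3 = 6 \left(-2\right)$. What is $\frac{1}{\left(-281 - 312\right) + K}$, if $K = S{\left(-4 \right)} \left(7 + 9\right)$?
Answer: $- \frac{1}{737} \approx -0.0013569$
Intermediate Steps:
$S{\left(O \right)} = -9$ ($S{\left(O \right)} = 3 + 6 \left(-2\right) = 3 - 12 = -9$)
$K = -144$ ($K = - 9 \left(7 + 9\right) = \left(-9\right) 16 = -144$)
$\frac{1}{\left(-281 - 312\right) + K} = \frac{1}{\left(-281 - 312\right) - 144} = \frac{1}{-593 - 144} = \frac{1}{-737} = - \frac{1}{737}$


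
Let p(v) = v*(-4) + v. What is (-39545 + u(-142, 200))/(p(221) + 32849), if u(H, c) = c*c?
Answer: 65/4598 ≈ 0.014137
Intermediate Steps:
u(H, c) = c²
p(v) = -3*v (p(v) = -4*v + v = -3*v)
(-39545 + u(-142, 200))/(p(221) + 32849) = (-39545 + 200²)/(-3*221 + 32849) = (-39545 + 40000)/(-663 + 32849) = 455/32186 = 455*(1/32186) = 65/4598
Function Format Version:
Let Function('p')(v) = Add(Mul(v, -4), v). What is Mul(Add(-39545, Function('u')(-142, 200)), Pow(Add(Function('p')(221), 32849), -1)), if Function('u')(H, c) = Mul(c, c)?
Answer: Rational(65, 4598) ≈ 0.014137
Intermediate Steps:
Function('u')(H, c) = Pow(c, 2)
Function('p')(v) = Mul(-3, v) (Function('p')(v) = Add(Mul(-4, v), v) = Mul(-3, v))
Mul(Add(-39545, Function('u')(-142, 200)), Pow(Add(Function('p')(221), 32849), -1)) = Mul(Add(-39545, Pow(200, 2)), Pow(Add(Mul(-3, 221), 32849), -1)) = Mul(Add(-39545, 40000), Pow(Add(-663, 32849), -1)) = Mul(455, Pow(32186, -1)) = Mul(455, Rational(1, 32186)) = Rational(65, 4598)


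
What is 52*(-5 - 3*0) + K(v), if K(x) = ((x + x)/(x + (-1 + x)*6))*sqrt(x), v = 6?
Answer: -260 + sqrt(6)/3 ≈ -259.18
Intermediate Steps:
K(x) = 2*x**(3/2)/(-6 + 7*x) (K(x) = ((2*x)/(x + (-6 + 6*x)))*sqrt(x) = ((2*x)/(-6 + 7*x))*sqrt(x) = (2*x/(-6 + 7*x))*sqrt(x) = 2*x**(3/2)/(-6 + 7*x))
52*(-5 - 3*0) + K(v) = 52*(-5 - 3*0) + 2*6**(3/2)/(-6 + 7*6) = 52*(-5 + 0) + 2*(6*sqrt(6))/(-6 + 42) = 52*(-5) + 2*(6*sqrt(6))/36 = -260 + 2*(6*sqrt(6))*(1/36) = -260 + sqrt(6)/3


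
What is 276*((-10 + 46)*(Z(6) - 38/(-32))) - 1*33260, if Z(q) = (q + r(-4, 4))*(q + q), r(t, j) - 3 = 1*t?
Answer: 574699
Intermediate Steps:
r(t, j) = 3 + t (r(t, j) = 3 + 1*t = 3 + t)
Z(q) = 2*q*(-1 + q) (Z(q) = (q + (3 - 4))*(q + q) = (q - 1)*(2*q) = (-1 + q)*(2*q) = 2*q*(-1 + q))
276*((-10 + 46)*(Z(6) - 38/(-32))) - 1*33260 = 276*((-10 + 46)*(2*6*(-1 + 6) - 38/(-32))) - 1*33260 = 276*(36*(2*6*5 - 38*(-1/32))) - 33260 = 276*(36*(60 + 19/16)) - 33260 = 276*(36*(979/16)) - 33260 = 276*(8811/4) - 33260 = 607959 - 33260 = 574699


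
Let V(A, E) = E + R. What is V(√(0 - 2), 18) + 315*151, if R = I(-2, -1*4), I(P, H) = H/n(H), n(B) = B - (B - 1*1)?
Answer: 47579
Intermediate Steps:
n(B) = 1 (n(B) = B - (B - 1) = B - (-1 + B) = B + (1 - B) = 1)
I(P, H) = H (I(P, H) = H/1 = H*1 = H)
R = -4 (R = -1*4 = -4)
V(A, E) = -4 + E (V(A, E) = E - 4 = -4 + E)
V(√(0 - 2), 18) + 315*151 = (-4 + 18) + 315*151 = 14 + 47565 = 47579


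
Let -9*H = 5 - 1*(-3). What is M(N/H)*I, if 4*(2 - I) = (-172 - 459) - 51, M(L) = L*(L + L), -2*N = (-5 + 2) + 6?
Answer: 251505/256 ≈ 982.44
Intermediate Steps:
N = -3/2 (N = -((-5 + 2) + 6)/2 = -(-3 + 6)/2 = -1/2*3 = -3/2 ≈ -1.5000)
H = -8/9 (H = -(5 - 1*(-3))/9 = -(5 + 3)/9 = -1/9*8 = -8/9 ≈ -0.88889)
M(L) = 2*L**2 (M(L) = L*(2*L) = 2*L**2)
I = 345/2 (I = 2 - ((-172 - 459) - 51)/4 = 2 - (-631 - 51)/4 = 2 - 1/4*(-682) = 2 + 341/2 = 345/2 ≈ 172.50)
M(N/H)*I = (2*(-3/(2*(-8/9)))**2)*(345/2) = (2*(-3/2*(-9/8))**2)*(345/2) = (2*(27/16)**2)*(345/2) = (2*(729/256))*(345/2) = (729/128)*(345/2) = 251505/256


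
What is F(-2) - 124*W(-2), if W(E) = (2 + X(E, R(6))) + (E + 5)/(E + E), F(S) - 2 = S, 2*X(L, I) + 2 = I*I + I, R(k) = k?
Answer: -2635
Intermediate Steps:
X(L, I) = -1 + I/2 + I²/2 (X(L, I) = -1 + (I*I + I)/2 = -1 + (I² + I)/2 = -1 + (I + I²)/2 = -1 + (I/2 + I²/2) = -1 + I/2 + I²/2)
F(S) = 2 + S
W(E) = 22 + (5 + E)/(2*E) (W(E) = (2 + (-1 + (½)*6 + (½)*6²)) + (E + 5)/(E + E) = (2 + (-1 + 3 + (½)*36)) + (5 + E)/((2*E)) = (2 + (-1 + 3 + 18)) + (5 + E)*(1/(2*E)) = (2 + 20) + (5 + E)/(2*E) = 22 + (5 + E)/(2*E))
F(-2) - 124*W(-2) = (2 - 2) - 310*(1 + 9*(-2))/(-2) = 0 - 310*(-1)*(1 - 18)/2 = 0 - 310*(-1)*(-17)/2 = 0 - 124*85/4 = 0 - 2635 = -2635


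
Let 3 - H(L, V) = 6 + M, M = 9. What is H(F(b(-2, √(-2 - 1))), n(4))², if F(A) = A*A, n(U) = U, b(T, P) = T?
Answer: 144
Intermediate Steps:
F(A) = A²
H(L, V) = -12 (H(L, V) = 3 - (6 + 9) = 3 - 1*15 = 3 - 15 = -12)
H(F(b(-2, √(-2 - 1))), n(4))² = (-12)² = 144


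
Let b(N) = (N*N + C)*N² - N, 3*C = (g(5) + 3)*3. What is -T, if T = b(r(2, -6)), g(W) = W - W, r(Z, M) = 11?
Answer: -14993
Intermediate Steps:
g(W) = 0
C = 3 (C = ((0 + 3)*3)/3 = (3*3)/3 = (⅓)*9 = 3)
b(N) = -N + N²*(3 + N²) (b(N) = (N*N + 3)*N² - N = (N² + 3)*N² - N = (3 + N²)*N² - N = N²*(3 + N²) - N = -N + N²*(3 + N²))
T = 14993 (T = 11*(-1 + 11³ + 3*11) = 11*(-1 + 1331 + 33) = 11*1363 = 14993)
-T = -1*14993 = -14993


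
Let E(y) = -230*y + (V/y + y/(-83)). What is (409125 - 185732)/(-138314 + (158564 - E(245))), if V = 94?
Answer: 4542696655/1557713223 ≈ 2.9163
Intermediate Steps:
E(y) = 94/y - 19091*y/83 (E(y) = -230*y + (94/y + y/(-83)) = -230*y + (94/y + y*(-1/83)) = -230*y + (94/y - y/83) = 94/y - 19091*y/83)
(409125 - 185732)/(-138314 + (158564 - E(245))) = (409125 - 185732)/(-138314 + (158564 - (94/245 - 19091/83*245))) = 223393/(-138314 + (158564 - (94*(1/245) - 4677295/83))) = 223393/(-138314 + (158564 - (94/245 - 4677295/83))) = 223393/(-138314 + (158564 - 1*(-1145929473/20335))) = 223393/(-138314 + (158564 + 1145929473/20335)) = 223393/(-138314 + 4370328413/20335) = 223393/(1557713223/20335) = 223393*(20335/1557713223) = 4542696655/1557713223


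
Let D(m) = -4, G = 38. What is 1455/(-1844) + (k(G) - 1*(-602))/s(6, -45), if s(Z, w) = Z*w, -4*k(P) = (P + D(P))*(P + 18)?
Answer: -34733/27660 ≈ -1.2557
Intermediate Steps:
k(P) = -(-4 + P)*(18 + P)/4 (k(P) = -(P - 4)*(P + 18)/4 = -(-4 + P)*(18 + P)/4)
1455/(-1844) + (k(G) - 1*(-602))/s(6, -45) = 1455/(-1844) + ((18 - 7/2*38 - ¼*38²) - 1*(-602))/((6*(-45))) = 1455*(-1/1844) + ((18 - 133 - ¼*1444) + 602)/(-270) = -1455/1844 + ((18 - 133 - 361) + 602)*(-1/270) = -1455/1844 + (-476 + 602)*(-1/270) = -1455/1844 + 126*(-1/270) = -1455/1844 - 7/15 = -34733/27660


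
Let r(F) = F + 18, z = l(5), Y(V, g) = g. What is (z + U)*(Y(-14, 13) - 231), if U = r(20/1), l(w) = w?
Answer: -9374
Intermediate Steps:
z = 5
r(F) = 18 + F
U = 38 (U = 18 + 20/1 = 18 + 20*1 = 18 + 20 = 38)
(z + U)*(Y(-14, 13) - 231) = (5 + 38)*(13 - 231) = 43*(-218) = -9374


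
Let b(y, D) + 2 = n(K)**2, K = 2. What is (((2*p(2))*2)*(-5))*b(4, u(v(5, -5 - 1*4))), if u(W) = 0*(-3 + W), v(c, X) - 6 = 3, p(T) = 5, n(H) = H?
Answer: -200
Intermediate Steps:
v(c, X) = 9 (v(c, X) = 6 + 3 = 9)
u(W) = 0
b(y, D) = 2 (b(y, D) = -2 + 2**2 = -2 + 4 = 2)
(((2*p(2))*2)*(-5))*b(4, u(v(5, -5 - 1*4))) = (((2*5)*2)*(-5))*2 = ((10*2)*(-5))*2 = (20*(-5))*2 = -100*2 = -200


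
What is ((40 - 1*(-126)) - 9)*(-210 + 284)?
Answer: 11618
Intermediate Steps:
((40 - 1*(-126)) - 9)*(-210 + 284) = ((40 + 126) - 9)*74 = (166 - 9)*74 = 157*74 = 11618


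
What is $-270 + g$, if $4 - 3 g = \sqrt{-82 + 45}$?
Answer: $- \frac{806}{3} - \frac{i \sqrt{37}}{3} \approx -268.67 - 2.0276 i$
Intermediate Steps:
$g = \frac{4}{3} - \frac{i \sqrt{37}}{3}$ ($g = \frac{4}{3} - \frac{\sqrt{-82 + 45}}{3} = \frac{4}{3} - \frac{\sqrt{-37}}{3} = \frac{4}{3} - \frac{i \sqrt{37}}{3} \approx 1.3333 - 2.0276 i$)
$-270 + g = -270 + \left(\frac{4}{3} - \frac{i \sqrt{37}}{3}\right) = - \frac{806}{3} - \frac{i \sqrt{37}}{3}$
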